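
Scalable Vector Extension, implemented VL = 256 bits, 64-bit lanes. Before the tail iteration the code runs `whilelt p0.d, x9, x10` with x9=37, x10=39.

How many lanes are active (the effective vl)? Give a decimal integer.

vl = 2

lane count: 256 div 64 = 4
p0[j] = (37+j < 39); true for j=0..1 → 2 lanes set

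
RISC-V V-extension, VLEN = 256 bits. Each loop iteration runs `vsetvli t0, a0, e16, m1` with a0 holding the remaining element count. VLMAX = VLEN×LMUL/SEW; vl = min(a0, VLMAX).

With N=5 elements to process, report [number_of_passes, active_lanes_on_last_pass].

[iterations, last_vl] = [1, 5]

VLMAX = VLEN×LMUL/SEW = 256×1/16 = 16
iterations = ceil(5/16) = 1; final-pass vl = 5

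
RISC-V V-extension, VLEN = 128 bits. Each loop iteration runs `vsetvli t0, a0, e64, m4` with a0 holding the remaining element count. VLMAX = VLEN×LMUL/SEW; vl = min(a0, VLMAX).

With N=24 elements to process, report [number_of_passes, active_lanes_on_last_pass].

VLMAX = VLEN×LMUL/SEW = 128×4/64 = 8
N=24: ⌈24/8⌉ = 3 iters; last vl = 24 − 2×8 = 8

[iterations, last_vl] = [3, 8]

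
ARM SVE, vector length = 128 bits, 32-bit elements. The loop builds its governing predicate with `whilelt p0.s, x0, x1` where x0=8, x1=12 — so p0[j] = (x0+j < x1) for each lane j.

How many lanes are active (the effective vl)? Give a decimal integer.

vl = 4

128-bit reg / 32-bit elem → 4 lanes
whilelt: lane j active iff 8+j < 12 → j < 4 → 4 active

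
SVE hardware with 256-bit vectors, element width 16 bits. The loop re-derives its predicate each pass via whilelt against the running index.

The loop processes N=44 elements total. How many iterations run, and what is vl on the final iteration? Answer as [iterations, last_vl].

[iterations, last_vl] = [3, 12]

256-bit reg / 16-bit elem → 16 lanes
44 elements at 16/iter → 3 passes, remainder 12 on the last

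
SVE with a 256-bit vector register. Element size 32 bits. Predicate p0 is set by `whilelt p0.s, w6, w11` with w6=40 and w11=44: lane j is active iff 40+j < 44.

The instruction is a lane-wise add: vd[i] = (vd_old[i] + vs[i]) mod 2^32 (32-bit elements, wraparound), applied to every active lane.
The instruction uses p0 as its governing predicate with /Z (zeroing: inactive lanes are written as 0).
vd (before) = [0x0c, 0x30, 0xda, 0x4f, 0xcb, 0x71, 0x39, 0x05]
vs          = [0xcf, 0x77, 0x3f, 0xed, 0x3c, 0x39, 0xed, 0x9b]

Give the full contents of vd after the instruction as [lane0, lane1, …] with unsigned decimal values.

vd = [219, 167, 281, 316, 0, 0, 0, 0]

256-bit reg / 32-bit elem → 8 lanes
p0[j] = (40+j < 44); true for j=0..3 → 4 lanes set
  i=0: add(0x0c,0xcf) → 219
  i=1: add(0x30,0x77) → 167
  i=2: add(0xda,0x3f) → 281
  i=3: add(0x4f,0xed) → 316
  i=4: tail/zero → 0
  i=5: tail/zero → 0
  i=6: tail/zero → 0
  i=7: tail/zero → 0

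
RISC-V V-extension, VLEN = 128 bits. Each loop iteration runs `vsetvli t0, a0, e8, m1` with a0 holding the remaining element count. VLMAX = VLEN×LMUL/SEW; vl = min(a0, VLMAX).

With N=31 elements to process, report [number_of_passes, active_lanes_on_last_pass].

VLMAX = VLEN×LMUL/SEW = 128×1/8 = 16
N=31: ⌈31/16⌉ = 2 iters; last vl = 31 − 1×16 = 15

[iterations, last_vl] = [2, 15]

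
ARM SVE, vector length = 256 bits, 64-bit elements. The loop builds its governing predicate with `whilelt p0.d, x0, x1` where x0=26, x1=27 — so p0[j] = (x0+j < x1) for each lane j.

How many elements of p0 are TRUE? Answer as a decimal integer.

256-bit reg / 64-bit elem → 4 lanes
active while 26+j < 27, i.e. j ∈ [0,1) capped at 4 ⇒ 1

vl = 1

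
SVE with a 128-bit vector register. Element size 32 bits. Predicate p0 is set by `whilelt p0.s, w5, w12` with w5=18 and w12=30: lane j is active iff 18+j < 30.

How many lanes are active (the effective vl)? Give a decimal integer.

128-bit reg / 32-bit elem → 4 lanes
active while 18+j < 30, i.e. j ∈ [0,12) capped at 4 ⇒ 4

vl = 4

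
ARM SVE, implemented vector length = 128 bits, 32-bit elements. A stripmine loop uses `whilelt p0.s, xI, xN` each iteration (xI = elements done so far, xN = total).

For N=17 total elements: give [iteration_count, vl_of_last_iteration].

lane count: 128 div 32 = 4
N=17: ⌈17/4⌉ = 5 iters; last vl = 17 − 4×4 = 1

[iterations, last_vl] = [5, 1]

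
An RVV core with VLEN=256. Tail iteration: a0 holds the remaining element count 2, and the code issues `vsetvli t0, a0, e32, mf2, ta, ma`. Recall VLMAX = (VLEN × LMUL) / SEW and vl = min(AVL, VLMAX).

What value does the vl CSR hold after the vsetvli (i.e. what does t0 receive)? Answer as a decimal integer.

vl = 2

VLMAX = VLEN×LMUL/SEW = 256×1/2/32 = 4
AVL=2 ≤ VLMAX=4, so vl = 2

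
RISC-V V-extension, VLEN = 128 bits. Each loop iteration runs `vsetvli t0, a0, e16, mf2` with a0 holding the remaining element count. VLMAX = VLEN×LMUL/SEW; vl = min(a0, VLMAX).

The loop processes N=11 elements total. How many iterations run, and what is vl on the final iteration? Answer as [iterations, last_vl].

VLMAX = VLEN×LMUL/SEW = 128×1/2/16 = 4
N=11: ⌈11/4⌉ = 3 iters; last vl = 11 − 2×4 = 3

[iterations, last_vl] = [3, 3]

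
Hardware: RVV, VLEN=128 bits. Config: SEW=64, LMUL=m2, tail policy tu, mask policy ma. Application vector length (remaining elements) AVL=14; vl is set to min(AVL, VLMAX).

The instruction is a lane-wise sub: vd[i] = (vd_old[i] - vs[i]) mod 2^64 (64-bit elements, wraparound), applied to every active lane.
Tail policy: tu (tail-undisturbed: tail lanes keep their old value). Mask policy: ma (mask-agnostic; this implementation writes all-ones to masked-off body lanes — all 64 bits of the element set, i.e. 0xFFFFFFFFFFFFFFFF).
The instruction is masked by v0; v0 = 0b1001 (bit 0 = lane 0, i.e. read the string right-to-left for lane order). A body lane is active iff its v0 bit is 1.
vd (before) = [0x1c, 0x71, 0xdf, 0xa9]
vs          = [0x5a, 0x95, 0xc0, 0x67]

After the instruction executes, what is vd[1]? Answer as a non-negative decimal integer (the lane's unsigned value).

vd[1] = 18446744073709551615

lanes per group: 128·2/64 = 4
vl ← min(14, 4) = 4
lane  0: sub(0x1c,0x5a) ⇒ 0xffffffffffffffc2
lane  1: mask-off/ones ⇒ 0xffffffffffffffff
lane  2: mask-off/ones ⇒ 0xffffffffffffffff
lane  3: sub(0xa9,0x67) ⇒ 0x42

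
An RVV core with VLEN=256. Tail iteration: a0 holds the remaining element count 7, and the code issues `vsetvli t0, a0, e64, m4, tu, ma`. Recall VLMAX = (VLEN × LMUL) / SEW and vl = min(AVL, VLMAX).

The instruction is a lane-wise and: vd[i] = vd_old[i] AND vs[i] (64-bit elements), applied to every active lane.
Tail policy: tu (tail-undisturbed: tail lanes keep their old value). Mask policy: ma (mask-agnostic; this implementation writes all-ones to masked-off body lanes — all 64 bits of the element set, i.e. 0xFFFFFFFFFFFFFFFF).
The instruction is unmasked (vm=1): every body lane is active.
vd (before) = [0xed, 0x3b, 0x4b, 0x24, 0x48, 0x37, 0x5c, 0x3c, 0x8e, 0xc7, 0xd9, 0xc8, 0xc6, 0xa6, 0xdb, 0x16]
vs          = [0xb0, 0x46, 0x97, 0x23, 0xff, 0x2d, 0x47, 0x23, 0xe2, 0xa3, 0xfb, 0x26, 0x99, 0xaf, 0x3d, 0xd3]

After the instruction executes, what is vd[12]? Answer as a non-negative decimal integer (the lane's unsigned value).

VLMAX = (256 × 4) / 64 = 16 lanes
vl ← min(7, 16) = 7
vd[0] and(0xed,0xb0) -> 0xa0
vd[1] and(0x3b,0x46) -> 0x02
vd[2] and(0x4b,0x97) -> 0x03
vd[3] and(0x24,0x23) -> 0x20
vd[4] and(0x48,0xff) -> 0x48
vd[5] and(0x37,0x2d) -> 0x25
vd[6] and(0x5c,0x47) -> 0x44
vd[7] tail/keep -> 0x3c
vd[8] tail/keep -> 0x8e
vd[9] tail/keep -> 0xc7
vd[10] tail/keep -> 0xd9
vd[11] tail/keep -> 0xc8
vd[12] tail/keep -> 0xc6
vd[13] tail/keep -> 0xa6
vd[14] tail/keep -> 0xdb
vd[15] tail/keep -> 0x16

vd[12] = 198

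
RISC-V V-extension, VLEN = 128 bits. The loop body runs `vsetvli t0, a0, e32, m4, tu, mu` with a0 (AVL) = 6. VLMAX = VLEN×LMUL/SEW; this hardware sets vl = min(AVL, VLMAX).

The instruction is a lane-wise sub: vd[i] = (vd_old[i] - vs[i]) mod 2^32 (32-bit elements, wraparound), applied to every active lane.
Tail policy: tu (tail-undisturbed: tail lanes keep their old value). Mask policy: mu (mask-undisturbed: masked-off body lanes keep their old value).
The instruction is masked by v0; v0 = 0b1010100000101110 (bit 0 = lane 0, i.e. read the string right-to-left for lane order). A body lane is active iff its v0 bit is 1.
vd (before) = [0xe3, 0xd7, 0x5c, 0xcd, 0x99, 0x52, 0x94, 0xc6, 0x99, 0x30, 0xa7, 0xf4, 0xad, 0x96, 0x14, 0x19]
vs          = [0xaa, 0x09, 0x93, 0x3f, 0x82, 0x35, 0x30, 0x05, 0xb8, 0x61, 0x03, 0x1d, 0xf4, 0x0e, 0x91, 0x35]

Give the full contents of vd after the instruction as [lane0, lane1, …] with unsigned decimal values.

vd = [227, 206, 4294967241, 142, 153, 29, 148, 198, 153, 48, 167, 244, 173, 150, 20, 25]

VLMAX = (128 × 4) / 32 = 16 lanes
vl = min(AVL, VLMAX) = min(6, 16) = 6
  i=0: mask-off/keep → 227
  i=1: sub(0xd7,0x09) → 206
  i=2: sub(0x5c,0x93) → 4294967241
  i=3: sub(0xcd,0x3f) → 142
  i=4: mask-off/keep → 153
  i=5: sub(0x52,0x35) → 29
  i=6: tail/keep → 148
  i=7: tail/keep → 198
  i=8: tail/keep → 153
  i=9: tail/keep → 48
  i=10: tail/keep → 167
  i=11: tail/keep → 244
  i=12: tail/keep → 173
  i=13: tail/keep → 150
  i=14: tail/keep → 20
  i=15: tail/keep → 25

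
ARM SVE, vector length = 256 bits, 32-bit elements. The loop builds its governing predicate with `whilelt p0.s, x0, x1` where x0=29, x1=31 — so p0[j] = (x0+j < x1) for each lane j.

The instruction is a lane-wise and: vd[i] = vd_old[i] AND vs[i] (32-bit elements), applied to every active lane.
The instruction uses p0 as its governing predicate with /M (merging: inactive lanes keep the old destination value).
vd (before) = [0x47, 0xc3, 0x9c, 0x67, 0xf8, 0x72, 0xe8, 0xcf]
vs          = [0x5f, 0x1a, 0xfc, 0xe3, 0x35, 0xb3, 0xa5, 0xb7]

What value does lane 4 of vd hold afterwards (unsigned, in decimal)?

vd[4] = 248

256-bit reg / 32-bit elem → 8 lanes
whilelt: lane j active iff 29+j < 31 → j < 2 → 2 active
lane  0: and(0x47,0x5f) ⇒ 0x47
lane  1: and(0xc3,0x1a) ⇒ 0x02
lane  2: tail/keep ⇒ 0x9c
lane  3: tail/keep ⇒ 0x67
lane  4: tail/keep ⇒ 0xf8
lane  5: tail/keep ⇒ 0x72
lane  6: tail/keep ⇒ 0xe8
lane  7: tail/keep ⇒ 0xcf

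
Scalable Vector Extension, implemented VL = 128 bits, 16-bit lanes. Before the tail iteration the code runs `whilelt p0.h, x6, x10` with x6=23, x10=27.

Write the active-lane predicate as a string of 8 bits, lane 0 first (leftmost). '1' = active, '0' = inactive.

register lanes = 128/16 = 8
whilelt: lane j active iff 23+j < 27 → j < 4 → 4 active
bits (lane 0 leftmost): 11110000

predicate = 11110000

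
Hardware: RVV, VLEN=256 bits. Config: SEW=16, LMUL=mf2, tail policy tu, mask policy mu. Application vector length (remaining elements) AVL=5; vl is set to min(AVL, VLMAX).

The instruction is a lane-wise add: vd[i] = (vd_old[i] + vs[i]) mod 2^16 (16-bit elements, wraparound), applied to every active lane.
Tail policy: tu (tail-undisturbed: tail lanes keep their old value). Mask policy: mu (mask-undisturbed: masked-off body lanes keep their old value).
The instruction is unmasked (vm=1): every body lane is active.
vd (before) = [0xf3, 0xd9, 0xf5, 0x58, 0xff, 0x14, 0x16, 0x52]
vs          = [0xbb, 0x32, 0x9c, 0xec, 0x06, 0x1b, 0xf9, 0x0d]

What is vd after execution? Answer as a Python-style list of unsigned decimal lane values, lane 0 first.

vd = [430, 267, 401, 324, 261, 20, 22, 82]

VLMAX = (256 × 1/2) / 16 = 8 lanes
AVL=5 ≤ VLMAX=8, so vl = 5
vd[0] add(0xf3,0xbb) -> 0x1ae
vd[1] add(0xd9,0x32) -> 0x10b
vd[2] add(0xf5,0x9c) -> 0x191
vd[3] add(0x58,0xec) -> 0x144
vd[4] add(0xff,0x06) -> 0x105
vd[5] tail/keep -> 0x14
vd[6] tail/keep -> 0x16
vd[7] tail/keep -> 0x52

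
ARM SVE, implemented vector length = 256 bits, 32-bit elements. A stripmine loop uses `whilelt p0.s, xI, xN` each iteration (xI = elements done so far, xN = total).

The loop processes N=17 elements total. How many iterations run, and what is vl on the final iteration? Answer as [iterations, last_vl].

register lanes = 256/32 = 8
17 elements at 8/iter → 3 passes, remainder 1 on the last

[iterations, last_vl] = [3, 1]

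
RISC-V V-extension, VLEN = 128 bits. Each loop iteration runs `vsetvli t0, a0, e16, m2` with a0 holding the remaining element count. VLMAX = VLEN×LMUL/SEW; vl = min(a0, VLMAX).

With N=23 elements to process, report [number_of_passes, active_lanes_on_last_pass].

[iterations, last_vl] = [2, 7]

VLMAX = VLEN×LMUL/SEW = 128×2/16 = 16
N=23: ⌈23/16⌉ = 2 iters; last vl = 23 − 1×16 = 7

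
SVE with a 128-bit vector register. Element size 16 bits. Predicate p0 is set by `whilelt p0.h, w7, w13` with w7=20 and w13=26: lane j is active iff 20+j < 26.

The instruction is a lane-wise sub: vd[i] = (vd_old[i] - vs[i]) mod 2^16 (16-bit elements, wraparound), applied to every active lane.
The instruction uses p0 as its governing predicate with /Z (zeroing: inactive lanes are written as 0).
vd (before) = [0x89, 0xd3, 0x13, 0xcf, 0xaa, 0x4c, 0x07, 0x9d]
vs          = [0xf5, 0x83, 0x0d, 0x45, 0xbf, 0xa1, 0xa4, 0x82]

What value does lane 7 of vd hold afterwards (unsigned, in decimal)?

lane count: 128 div 16 = 8
p0[j] = (20+j < 26); true for j=0..5 → 6 lanes set
vd[0] sub(0x89,0xf5) -> 0xff94
vd[1] sub(0xd3,0x83) -> 0x50
vd[2] sub(0x13,0x0d) -> 0x06
vd[3] sub(0xcf,0x45) -> 0x8a
vd[4] sub(0xaa,0xbf) -> 0xffeb
vd[5] sub(0x4c,0xa1) -> 0xffab
vd[6] tail/zero -> 0x00
vd[7] tail/zero -> 0x00

vd[7] = 0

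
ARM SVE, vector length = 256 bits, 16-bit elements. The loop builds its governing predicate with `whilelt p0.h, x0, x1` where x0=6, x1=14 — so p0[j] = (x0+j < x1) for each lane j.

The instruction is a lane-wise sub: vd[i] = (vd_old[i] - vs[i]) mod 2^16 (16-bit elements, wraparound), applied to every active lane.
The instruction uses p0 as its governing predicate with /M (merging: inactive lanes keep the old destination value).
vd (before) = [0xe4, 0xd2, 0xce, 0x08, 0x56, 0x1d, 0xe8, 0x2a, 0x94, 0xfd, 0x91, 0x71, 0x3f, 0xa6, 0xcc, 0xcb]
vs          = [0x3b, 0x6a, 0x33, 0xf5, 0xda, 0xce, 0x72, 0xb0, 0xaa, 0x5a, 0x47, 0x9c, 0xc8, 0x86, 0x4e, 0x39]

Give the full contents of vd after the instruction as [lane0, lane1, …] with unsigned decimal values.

256-bit reg / 16-bit elem → 16 lanes
whilelt: lane j active iff 6+j < 14 → j < 8 → 8 active
lane  0: sub(0xe4,0x3b) ⇒ 0xa9
lane  1: sub(0xd2,0x6a) ⇒ 0x68
lane  2: sub(0xce,0x33) ⇒ 0x9b
lane  3: sub(0x08,0xf5) ⇒ 0xff13
lane  4: sub(0x56,0xda) ⇒ 0xff7c
lane  5: sub(0x1d,0xce) ⇒ 0xff4f
lane  6: sub(0xe8,0x72) ⇒ 0x76
lane  7: sub(0x2a,0xb0) ⇒ 0xff7a
lane  8: tail/keep ⇒ 0x94
lane  9: tail/keep ⇒ 0xfd
lane 10: tail/keep ⇒ 0x91
lane 11: tail/keep ⇒ 0x71
lane 12: tail/keep ⇒ 0x3f
lane 13: tail/keep ⇒ 0xa6
lane 14: tail/keep ⇒ 0xcc
lane 15: tail/keep ⇒ 0xcb

vd = [169, 104, 155, 65299, 65404, 65359, 118, 65402, 148, 253, 145, 113, 63, 166, 204, 203]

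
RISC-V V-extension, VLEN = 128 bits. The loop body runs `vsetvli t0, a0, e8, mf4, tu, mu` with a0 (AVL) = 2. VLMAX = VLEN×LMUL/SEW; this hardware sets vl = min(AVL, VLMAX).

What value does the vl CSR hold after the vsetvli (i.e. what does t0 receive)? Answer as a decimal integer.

lanes per group: 128·1/4/8 = 4
vl ← min(2, 4) = 2

vl = 2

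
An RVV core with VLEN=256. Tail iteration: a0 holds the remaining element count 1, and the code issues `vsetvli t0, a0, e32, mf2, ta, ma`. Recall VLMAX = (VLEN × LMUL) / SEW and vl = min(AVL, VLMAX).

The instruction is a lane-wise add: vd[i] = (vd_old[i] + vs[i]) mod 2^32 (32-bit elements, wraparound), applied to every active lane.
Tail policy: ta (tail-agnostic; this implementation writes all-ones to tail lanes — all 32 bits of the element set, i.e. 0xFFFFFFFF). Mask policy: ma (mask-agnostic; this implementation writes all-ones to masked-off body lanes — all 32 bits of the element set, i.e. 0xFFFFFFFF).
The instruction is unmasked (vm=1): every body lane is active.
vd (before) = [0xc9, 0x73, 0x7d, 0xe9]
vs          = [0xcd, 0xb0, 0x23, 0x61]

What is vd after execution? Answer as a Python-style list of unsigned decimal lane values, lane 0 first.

VLMAX = (256 × 1/2) / 32 = 4 lanes
vl = min(AVL, VLMAX) = min(1, 4) = 1
  i=0: add(0xc9,0xcd) → 406
  i=1: tail/ones → 4294967295
  i=2: tail/ones → 4294967295
  i=3: tail/ones → 4294967295

vd = [406, 4294967295, 4294967295, 4294967295]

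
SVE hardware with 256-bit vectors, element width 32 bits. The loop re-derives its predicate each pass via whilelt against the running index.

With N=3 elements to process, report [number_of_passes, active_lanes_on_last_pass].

256-bit reg / 32-bit elem → 8 lanes
3 elements at 8/iter → 1 passes, remainder 3 on the last

[iterations, last_vl] = [1, 3]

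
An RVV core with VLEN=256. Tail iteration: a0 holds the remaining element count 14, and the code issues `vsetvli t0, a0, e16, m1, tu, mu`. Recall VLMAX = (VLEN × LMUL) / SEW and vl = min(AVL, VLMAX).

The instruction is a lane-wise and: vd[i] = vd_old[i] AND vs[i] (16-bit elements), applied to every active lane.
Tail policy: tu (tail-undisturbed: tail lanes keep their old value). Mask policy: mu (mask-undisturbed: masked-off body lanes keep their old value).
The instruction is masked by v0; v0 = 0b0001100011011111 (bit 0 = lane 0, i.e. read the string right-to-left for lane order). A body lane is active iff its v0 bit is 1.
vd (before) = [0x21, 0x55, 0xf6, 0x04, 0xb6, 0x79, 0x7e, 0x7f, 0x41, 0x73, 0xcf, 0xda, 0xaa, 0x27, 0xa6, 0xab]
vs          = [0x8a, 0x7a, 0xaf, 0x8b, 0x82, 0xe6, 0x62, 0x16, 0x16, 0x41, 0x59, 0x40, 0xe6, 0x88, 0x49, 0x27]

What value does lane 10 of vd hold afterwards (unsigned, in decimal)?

vd[10] = 207

VLMAX = (256 × 1) / 16 = 16 lanes
vl = min(AVL, VLMAX) = min(14, 16) = 14
vd[0] and(0x21,0x8a) -> 0x00
vd[1] and(0x55,0x7a) -> 0x50
vd[2] and(0xf6,0xaf) -> 0xa6
vd[3] and(0x04,0x8b) -> 0x00
vd[4] and(0xb6,0x82) -> 0x82
vd[5] mask-off/keep -> 0x79
vd[6] and(0x7e,0x62) -> 0x62
vd[7] and(0x7f,0x16) -> 0x16
vd[8] mask-off/keep -> 0x41
vd[9] mask-off/keep -> 0x73
vd[10] mask-off/keep -> 0xcf
vd[11] and(0xda,0x40) -> 0x40
vd[12] and(0xaa,0xe6) -> 0xa2
vd[13] mask-off/keep -> 0x27
vd[14] tail/keep -> 0xa6
vd[15] tail/keep -> 0xab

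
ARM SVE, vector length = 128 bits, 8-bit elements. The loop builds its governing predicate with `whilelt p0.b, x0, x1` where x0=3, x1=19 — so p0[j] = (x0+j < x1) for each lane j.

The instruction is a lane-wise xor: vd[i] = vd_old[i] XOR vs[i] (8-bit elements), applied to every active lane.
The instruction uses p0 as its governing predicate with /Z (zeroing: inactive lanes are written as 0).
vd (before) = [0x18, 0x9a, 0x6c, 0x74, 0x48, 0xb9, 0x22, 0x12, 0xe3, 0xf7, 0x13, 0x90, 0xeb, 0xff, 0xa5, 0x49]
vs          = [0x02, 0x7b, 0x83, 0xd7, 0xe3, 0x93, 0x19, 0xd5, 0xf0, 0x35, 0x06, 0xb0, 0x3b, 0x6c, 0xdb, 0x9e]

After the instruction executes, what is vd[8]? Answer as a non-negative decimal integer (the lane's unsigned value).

lane count: 128 div 8 = 16
p0[j] = (3+j < 19); true for j=0..15 → 16 lanes set
lane  0: xor(0x18,0x02) ⇒ 0x1a
lane  1: xor(0x9a,0x7b) ⇒ 0xe1
lane  2: xor(0x6c,0x83) ⇒ 0xef
lane  3: xor(0x74,0xd7) ⇒ 0xa3
lane  4: xor(0x48,0xe3) ⇒ 0xab
lane  5: xor(0xb9,0x93) ⇒ 0x2a
lane  6: xor(0x22,0x19) ⇒ 0x3b
lane  7: xor(0x12,0xd5) ⇒ 0xc7
lane  8: xor(0xe3,0xf0) ⇒ 0x13
lane  9: xor(0xf7,0x35) ⇒ 0xc2
lane 10: xor(0x13,0x06) ⇒ 0x15
lane 11: xor(0x90,0xb0) ⇒ 0x20
lane 12: xor(0xeb,0x3b) ⇒ 0xd0
lane 13: xor(0xff,0x6c) ⇒ 0x93
lane 14: xor(0xa5,0xdb) ⇒ 0x7e
lane 15: xor(0x49,0x9e) ⇒ 0xd7

vd[8] = 19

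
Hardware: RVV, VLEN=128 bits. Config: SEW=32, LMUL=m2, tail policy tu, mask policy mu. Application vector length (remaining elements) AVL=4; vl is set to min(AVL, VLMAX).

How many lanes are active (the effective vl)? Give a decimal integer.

VLMAX = VLEN×LMUL/SEW = 128×2/32 = 8
vl = min(AVL, VLMAX) = min(4, 8) = 4

vl = 4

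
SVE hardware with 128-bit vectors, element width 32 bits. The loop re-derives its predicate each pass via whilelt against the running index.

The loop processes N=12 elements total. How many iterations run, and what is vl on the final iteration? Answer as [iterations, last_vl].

lane count: 128 div 32 = 4
12 elements at 4/iter → 3 passes, remainder 4 on the last

[iterations, last_vl] = [3, 4]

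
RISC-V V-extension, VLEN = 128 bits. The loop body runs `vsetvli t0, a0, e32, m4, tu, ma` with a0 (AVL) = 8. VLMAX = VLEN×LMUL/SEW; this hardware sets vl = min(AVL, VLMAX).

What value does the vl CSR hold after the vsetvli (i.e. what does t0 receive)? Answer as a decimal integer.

vl = 8

VLMAX = VLEN×LMUL/SEW = 128×4/32 = 16
vl = min(AVL, VLMAX) = min(8, 16) = 8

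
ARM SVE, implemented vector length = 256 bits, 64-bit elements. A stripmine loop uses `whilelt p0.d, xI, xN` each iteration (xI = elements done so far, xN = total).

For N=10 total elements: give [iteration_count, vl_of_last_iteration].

[iterations, last_vl] = [3, 2]

256-bit reg / 64-bit elem → 4 lanes
N=10: ⌈10/4⌉ = 3 iters; last vl = 10 − 2×4 = 2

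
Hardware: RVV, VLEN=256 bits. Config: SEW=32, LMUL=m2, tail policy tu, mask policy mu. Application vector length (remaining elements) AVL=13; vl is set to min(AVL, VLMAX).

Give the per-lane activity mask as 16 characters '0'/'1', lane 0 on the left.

VLMAX = (256 × 2) / 32 = 16 lanes
AVL=13 ≤ VLMAX=16, so vl = 13
bits (lane 0 leftmost): 1111111111111000

predicate = 1111111111111000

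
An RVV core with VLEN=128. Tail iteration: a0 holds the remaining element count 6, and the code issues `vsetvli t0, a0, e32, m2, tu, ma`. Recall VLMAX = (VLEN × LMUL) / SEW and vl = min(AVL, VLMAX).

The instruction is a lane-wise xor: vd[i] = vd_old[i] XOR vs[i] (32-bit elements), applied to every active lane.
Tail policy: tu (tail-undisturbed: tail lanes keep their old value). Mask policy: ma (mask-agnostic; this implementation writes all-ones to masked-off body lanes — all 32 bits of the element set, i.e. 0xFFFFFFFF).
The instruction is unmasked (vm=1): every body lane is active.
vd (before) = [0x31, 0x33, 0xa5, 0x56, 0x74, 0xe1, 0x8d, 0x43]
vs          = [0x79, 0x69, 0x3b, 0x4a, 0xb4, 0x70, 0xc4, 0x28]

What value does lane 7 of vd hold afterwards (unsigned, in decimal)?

VLMAX = (128 × 2) / 32 = 8 lanes
vl ← min(6, 8) = 6
vd[0] xor(0x31,0x79) -> 0x48
vd[1] xor(0x33,0x69) -> 0x5a
vd[2] xor(0xa5,0x3b) -> 0x9e
vd[3] xor(0x56,0x4a) -> 0x1c
vd[4] xor(0x74,0xb4) -> 0xc0
vd[5] xor(0xe1,0x70) -> 0x91
vd[6] tail/keep -> 0x8d
vd[7] tail/keep -> 0x43

vd[7] = 67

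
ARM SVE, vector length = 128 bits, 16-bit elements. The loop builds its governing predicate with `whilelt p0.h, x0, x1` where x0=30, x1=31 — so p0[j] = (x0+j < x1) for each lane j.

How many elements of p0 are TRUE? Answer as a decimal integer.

vl = 1

128-bit reg / 16-bit elem → 8 lanes
p0[j] = (30+j < 31); true for j=0..0 → 1 lanes set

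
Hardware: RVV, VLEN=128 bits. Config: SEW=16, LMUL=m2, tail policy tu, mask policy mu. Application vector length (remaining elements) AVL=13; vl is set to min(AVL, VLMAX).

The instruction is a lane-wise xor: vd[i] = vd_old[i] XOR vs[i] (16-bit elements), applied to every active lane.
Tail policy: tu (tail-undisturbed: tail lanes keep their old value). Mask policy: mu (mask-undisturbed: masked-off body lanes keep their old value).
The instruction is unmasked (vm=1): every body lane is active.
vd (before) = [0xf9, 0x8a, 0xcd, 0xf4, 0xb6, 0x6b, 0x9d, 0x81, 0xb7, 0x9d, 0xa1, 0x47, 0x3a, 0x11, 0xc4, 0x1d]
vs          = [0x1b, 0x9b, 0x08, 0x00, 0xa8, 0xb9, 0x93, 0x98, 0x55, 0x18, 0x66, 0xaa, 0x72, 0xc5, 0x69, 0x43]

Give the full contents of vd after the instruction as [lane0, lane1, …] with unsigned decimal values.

vd = [226, 17, 197, 244, 30, 210, 14, 25, 226, 133, 199, 237, 72, 17, 196, 29]

lanes per group: 128·2/16 = 16
vl = min(AVL, VLMAX) = min(13, 16) = 13
  i=0: xor(0xf9,0x1b) → 226
  i=1: xor(0x8a,0x9b) → 17
  i=2: xor(0xcd,0x08) → 197
  i=3: xor(0xf4,0x00) → 244
  i=4: xor(0xb6,0xa8) → 30
  i=5: xor(0x6b,0xb9) → 210
  i=6: xor(0x9d,0x93) → 14
  i=7: xor(0x81,0x98) → 25
  i=8: xor(0xb7,0x55) → 226
  i=9: xor(0x9d,0x18) → 133
  i=10: xor(0xa1,0x66) → 199
  i=11: xor(0x47,0xaa) → 237
  i=12: xor(0x3a,0x72) → 72
  i=13: tail/keep → 17
  i=14: tail/keep → 196
  i=15: tail/keep → 29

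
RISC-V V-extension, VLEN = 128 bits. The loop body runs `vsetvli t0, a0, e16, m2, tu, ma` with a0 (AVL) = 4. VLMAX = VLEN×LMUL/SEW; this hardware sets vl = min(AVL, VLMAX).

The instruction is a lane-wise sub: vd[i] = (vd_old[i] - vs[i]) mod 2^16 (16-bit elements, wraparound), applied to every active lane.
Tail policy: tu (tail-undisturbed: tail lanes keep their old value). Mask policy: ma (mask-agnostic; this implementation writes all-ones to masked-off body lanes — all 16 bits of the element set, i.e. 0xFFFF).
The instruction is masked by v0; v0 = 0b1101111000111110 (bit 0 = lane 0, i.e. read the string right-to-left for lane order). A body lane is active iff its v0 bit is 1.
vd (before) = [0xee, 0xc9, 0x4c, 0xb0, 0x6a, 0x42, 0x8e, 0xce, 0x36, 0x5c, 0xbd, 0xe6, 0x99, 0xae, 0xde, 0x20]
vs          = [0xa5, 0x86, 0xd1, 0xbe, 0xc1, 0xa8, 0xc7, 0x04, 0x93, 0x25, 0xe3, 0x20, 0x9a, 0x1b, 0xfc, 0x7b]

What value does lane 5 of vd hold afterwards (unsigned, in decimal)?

vd[5] = 66

lanes per group: 128·2/16 = 16
vl ← min(4, 16) = 4
lane  0: mask-off/ones ⇒ 0xffff
lane  1: sub(0xc9,0x86) ⇒ 0x43
lane  2: sub(0x4c,0xd1) ⇒ 0xff7b
lane  3: sub(0xb0,0xbe) ⇒ 0xfff2
lane  4: tail/keep ⇒ 0x6a
lane  5: tail/keep ⇒ 0x42
lane  6: tail/keep ⇒ 0x8e
lane  7: tail/keep ⇒ 0xce
lane  8: tail/keep ⇒ 0x36
lane  9: tail/keep ⇒ 0x5c
lane 10: tail/keep ⇒ 0xbd
lane 11: tail/keep ⇒ 0xe6
lane 12: tail/keep ⇒ 0x99
lane 13: tail/keep ⇒ 0xae
lane 14: tail/keep ⇒ 0xde
lane 15: tail/keep ⇒ 0x20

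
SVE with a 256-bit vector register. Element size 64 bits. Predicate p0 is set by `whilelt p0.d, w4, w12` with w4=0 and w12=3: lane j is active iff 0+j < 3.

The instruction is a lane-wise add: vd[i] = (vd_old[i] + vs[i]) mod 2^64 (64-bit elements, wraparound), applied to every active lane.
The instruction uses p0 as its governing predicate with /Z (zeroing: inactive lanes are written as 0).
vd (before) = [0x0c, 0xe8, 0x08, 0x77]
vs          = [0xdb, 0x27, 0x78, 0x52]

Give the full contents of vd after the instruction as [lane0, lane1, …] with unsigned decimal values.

256-bit reg / 64-bit elem → 4 lanes
p0[j] = (0+j < 3); true for j=0..2 → 3 lanes set
vd[0] add(0x0c,0xdb) -> 0xe7
vd[1] add(0xe8,0x27) -> 0x10f
vd[2] add(0x08,0x78) -> 0x80
vd[3] tail/zero -> 0x00

vd = [231, 271, 128, 0]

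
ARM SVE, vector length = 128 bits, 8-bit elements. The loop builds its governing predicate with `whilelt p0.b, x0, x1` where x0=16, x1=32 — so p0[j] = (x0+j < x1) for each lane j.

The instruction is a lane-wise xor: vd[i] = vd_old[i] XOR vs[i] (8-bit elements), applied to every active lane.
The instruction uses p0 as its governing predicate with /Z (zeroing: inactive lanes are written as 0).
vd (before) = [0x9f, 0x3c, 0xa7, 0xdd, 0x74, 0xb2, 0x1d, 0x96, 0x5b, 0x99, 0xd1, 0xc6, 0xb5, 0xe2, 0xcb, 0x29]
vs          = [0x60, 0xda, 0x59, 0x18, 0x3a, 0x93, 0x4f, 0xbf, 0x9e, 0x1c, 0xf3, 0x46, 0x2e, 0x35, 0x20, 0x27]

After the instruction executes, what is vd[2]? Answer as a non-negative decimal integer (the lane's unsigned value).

128-bit reg / 8-bit elem → 16 lanes
active while 16+j < 32, i.e. j ∈ [0,16) capped at 16 ⇒ 16
lane  0: xor(0x9f,0x60) ⇒ 0xff
lane  1: xor(0x3c,0xda) ⇒ 0xe6
lane  2: xor(0xa7,0x59) ⇒ 0xfe
lane  3: xor(0xdd,0x18) ⇒ 0xc5
lane  4: xor(0x74,0x3a) ⇒ 0x4e
lane  5: xor(0xb2,0x93) ⇒ 0x21
lane  6: xor(0x1d,0x4f) ⇒ 0x52
lane  7: xor(0x96,0xbf) ⇒ 0x29
lane  8: xor(0x5b,0x9e) ⇒ 0xc5
lane  9: xor(0x99,0x1c) ⇒ 0x85
lane 10: xor(0xd1,0xf3) ⇒ 0x22
lane 11: xor(0xc6,0x46) ⇒ 0x80
lane 12: xor(0xb5,0x2e) ⇒ 0x9b
lane 13: xor(0xe2,0x35) ⇒ 0xd7
lane 14: xor(0xcb,0x20) ⇒ 0xeb
lane 15: xor(0x29,0x27) ⇒ 0x0e

vd[2] = 254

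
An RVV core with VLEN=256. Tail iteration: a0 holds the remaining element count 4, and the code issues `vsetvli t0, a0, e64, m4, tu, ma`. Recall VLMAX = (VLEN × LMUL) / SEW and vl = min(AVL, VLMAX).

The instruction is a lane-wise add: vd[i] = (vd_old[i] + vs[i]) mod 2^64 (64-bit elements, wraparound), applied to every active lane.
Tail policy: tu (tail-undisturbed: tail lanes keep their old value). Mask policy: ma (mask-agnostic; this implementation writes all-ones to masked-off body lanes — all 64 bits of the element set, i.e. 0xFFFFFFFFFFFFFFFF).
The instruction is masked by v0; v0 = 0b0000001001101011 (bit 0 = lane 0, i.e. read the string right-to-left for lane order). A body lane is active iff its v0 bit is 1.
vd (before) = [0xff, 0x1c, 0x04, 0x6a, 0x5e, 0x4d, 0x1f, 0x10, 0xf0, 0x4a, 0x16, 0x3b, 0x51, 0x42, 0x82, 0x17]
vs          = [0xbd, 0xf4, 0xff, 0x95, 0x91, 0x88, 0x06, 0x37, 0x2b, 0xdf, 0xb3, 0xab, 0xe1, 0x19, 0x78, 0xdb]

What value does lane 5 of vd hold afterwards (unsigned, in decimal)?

vd[5] = 77

VLMAX = VLEN×LMUL/SEW = 256×4/64 = 16
vl ← min(4, 16) = 4
lane  0: add(0xff,0xbd) ⇒ 0x1bc
lane  1: add(0x1c,0xf4) ⇒ 0x110
lane  2: mask-off/ones ⇒ 0xffffffffffffffff
lane  3: add(0x6a,0x95) ⇒ 0xff
lane  4: tail/keep ⇒ 0x5e
lane  5: tail/keep ⇒ 0x4d
lane  6: tail/keep ⇒ 0x1f
lane  7: tail/keep ⇒ 0x10
lane  8: tail/keep ⇒ 0xf0
lane  9: tail/keep ⇒ 0x4a
lane 10: tail/keep ⇒ 0x16
lane 11: tail/keep ⇒ 0x3b
lane 12: tail/keep ⇒ 0x51
lane 13: tail/keep ⇒ 0x42
lane 14: tail/keep ⇒ 0x82
lane 15: tail/keep ⇒ 0x17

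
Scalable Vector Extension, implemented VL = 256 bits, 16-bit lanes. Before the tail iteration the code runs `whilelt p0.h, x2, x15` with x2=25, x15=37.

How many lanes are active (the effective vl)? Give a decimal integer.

vl = 12

lane count: 256 div 16 = 16
p0[j] = (25+j < 37); true for j=0..11 → 12 lanes set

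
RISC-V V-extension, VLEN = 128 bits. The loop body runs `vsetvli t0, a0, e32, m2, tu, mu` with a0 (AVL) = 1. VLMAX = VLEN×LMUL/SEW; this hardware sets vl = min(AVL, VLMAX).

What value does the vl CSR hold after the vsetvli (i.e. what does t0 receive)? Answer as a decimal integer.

VLMAX = VLEN×LMUL/SEW = 128×2/32 = 8
vl ← min(1, 8) = 1

vl = 1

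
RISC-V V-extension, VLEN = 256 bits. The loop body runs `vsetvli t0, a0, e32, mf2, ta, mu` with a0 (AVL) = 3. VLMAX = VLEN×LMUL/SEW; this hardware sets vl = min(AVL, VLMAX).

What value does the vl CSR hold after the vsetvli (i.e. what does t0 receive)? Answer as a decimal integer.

lanes per group: 256·1/2/32 = 4
AVL=3 ≤ VLMAX=4, so vl = 3

vl = 3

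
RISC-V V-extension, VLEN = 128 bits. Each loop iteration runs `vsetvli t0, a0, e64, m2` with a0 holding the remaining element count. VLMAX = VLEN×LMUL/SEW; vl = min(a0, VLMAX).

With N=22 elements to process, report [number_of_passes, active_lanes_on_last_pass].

lanes per group: 128·2/64 = 4
iterations = ceil(22/4) = 6; final-pass vl = 2

[iterations, last_vl] = [6, 2]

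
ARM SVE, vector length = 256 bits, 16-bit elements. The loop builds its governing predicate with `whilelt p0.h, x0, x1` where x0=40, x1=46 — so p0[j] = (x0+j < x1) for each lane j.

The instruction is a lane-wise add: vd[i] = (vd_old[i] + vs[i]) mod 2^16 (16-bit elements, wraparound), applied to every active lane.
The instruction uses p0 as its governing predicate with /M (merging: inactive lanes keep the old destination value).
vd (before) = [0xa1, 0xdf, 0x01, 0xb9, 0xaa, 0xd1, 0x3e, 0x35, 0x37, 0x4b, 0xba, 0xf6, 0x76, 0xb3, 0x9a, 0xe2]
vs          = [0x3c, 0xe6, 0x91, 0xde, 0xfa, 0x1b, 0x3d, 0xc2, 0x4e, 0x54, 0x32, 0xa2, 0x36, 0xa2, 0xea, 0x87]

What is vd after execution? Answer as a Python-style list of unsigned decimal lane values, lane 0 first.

vd = [221, 453, 146, 407, 420, 236, 62, 53, 55, 75, 186, 246, 118, 179, 154, 226]

256-bit reg / 16-bit elem → 16 lanes
p0[j] = (40+j < 46); true for j=0..5 → 6 lanes set
  i=0: add(0xa1,0x3c) → 221
  i=1: add(0xdf,0xe6) → 453
  i=2: add(0x01,0x91) → 146
  i=3: add(0xb9,0xde) → 407
  i=4: add(0xaa,0xfa) → 420
  i=5: add(0xd1,0x1b) → 236
  i=6: tail/keep → 62
  i=7: tail/keep → 53
  i=8: tail/keep → 55
  i=9: tail/keep → 75
  i=10: tail/keep → 186
  i=11: tail/keep → 246
  i=12: tail/keep → 118
  i=13: tail/keep → 179
  i=14: tail/keep → 154
  i=15: tail/keep → 226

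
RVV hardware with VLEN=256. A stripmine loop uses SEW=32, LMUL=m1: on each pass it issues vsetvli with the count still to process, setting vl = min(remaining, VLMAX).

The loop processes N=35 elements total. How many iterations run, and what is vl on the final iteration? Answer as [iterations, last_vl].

[iterations, last_vl] = [5, 3]

VLMAX = VLEN×LMUL/SEW = 256×1/32 = 8
iterations = ceil(35/8) = 5; final-pass vl = 3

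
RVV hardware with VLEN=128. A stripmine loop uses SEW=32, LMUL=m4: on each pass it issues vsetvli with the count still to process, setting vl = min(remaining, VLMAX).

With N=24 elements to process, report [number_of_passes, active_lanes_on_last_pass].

[iterations, last_vl] = [2, 8]

lanes per group: 128·4/32 = 16
iterations = ceil(24/16) = 2; final-pass vl = 8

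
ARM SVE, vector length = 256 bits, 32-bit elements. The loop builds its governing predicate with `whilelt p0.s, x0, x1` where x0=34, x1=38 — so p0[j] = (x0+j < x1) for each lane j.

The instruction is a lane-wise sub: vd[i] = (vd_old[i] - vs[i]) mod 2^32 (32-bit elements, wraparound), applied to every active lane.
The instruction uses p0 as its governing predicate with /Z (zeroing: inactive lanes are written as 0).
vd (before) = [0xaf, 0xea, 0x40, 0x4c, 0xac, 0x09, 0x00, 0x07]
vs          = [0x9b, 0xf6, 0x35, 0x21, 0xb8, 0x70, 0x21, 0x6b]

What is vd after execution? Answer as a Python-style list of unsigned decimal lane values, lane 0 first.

lane count: 256 div 32 = 8
p0[j] = (34+j < 38); true for j=0..3 → 4 lanes set
[0] sub(0xaf,0x9b) = 0x14
[1] sub(0xea,0xf6) = 0xfffffff4
[2] sub(0x40,0x35) = 0x0b
[3] sub(0x4c,0x21) = 0x2b
[4] tail/zero = 0x00
[5] tail/zero = 0x00
[6] tail/zero = 0x00
[7] tail/zero = 0x00

vd = [20, 4294967284, 11, 43, 0, 0, 0, 0]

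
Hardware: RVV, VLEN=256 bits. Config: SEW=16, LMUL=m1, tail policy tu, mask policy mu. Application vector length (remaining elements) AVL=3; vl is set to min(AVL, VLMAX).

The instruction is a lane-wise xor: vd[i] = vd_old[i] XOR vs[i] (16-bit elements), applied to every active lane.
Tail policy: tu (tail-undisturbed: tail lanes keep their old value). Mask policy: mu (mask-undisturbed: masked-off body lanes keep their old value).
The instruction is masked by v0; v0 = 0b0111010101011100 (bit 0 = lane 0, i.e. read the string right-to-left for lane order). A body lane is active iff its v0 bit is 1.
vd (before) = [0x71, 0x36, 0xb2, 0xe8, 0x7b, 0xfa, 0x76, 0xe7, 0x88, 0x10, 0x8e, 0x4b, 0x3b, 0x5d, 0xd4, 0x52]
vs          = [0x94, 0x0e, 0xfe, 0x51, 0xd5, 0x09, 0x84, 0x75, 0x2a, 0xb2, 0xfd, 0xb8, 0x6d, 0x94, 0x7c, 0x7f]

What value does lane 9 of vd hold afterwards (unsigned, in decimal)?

VLMAX = VLEN×LMUL/SEW = 256×1/16 = 16
AVL=3 ≤ VLMAX=16, so vl = 3
[0] mask-off/keep = 0x71
[1] mask-off/keep = 0x36
[2] xor(0xb2,0xfe) = 0x4c
[3] tail/keep = 0xe8
[4] tail/keep = 0x7b
[5] tail/keep = 0xfa
[6] tail/keep = 0x76
[7] tail/keep = 0xe7
[8] tail/keep = 0x88
[9] tail/keep = 0x10
[10] tail/keep = 0x8e
[11] tail/keep = 0x4b
[12] tail/keep = 0x3b
[13] tail/keep = 0x5d
[14] tail/keep = 0xd4
[15] tail/keep = 0x52

vd[9] = 16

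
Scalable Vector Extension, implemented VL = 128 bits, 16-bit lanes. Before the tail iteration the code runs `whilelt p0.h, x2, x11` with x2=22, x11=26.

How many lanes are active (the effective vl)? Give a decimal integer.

vl = 4

128-bit reg / 16-bit elem → 8 lanes
whilelt: lane j active iff 22+j < 26 → j < 4 → 4 active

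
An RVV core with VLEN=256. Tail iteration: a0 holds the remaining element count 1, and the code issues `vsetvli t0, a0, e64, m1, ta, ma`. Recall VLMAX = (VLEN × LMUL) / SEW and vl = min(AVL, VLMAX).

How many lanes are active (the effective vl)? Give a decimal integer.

vl = 1

VLMAX = VLEN×LMUL/SEW = 256×1/64 = 4
vl = min(AVL, VLMAX) = min(1, 4) = 1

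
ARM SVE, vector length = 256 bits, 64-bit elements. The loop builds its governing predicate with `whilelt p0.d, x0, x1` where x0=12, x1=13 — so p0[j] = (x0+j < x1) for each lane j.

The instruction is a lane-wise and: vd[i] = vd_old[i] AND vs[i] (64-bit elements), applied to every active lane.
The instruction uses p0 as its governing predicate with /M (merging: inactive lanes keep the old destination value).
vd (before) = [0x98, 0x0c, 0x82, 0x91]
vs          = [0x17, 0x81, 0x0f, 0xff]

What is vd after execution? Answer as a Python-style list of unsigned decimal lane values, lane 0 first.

vd = [16, 12, 130, 145]

lane count: 256 div 64 = 4
p0[j] = (12+j < 13); true for j=0..0 → 1 lanes set
[0] and(0x98,0x17) = 0x10
[1] tail/keep = 0x0c
[2] tail/keep = 0x82
[3] tail/keep = 0x91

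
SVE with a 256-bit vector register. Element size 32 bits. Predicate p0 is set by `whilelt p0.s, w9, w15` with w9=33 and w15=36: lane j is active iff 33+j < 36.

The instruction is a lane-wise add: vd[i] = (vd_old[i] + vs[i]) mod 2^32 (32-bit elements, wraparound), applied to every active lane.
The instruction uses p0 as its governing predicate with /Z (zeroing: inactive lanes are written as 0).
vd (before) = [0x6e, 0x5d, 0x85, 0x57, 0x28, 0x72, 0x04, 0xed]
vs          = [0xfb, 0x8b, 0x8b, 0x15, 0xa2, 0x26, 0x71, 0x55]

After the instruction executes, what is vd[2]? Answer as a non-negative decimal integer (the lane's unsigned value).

lane count: 256 div 32 = 8
whilelt: lane j active iff 33+j < 36 → j < 3 → 3 active
[0] add(0x6e,0xfb) = 0x169
[1] add(0x5d,0x8b) = 0xe8
[2] add(0x85,0x8b) = 0x110
[3] tail/zero = 0x00
[4] tail/zero = 0x00
[5] tail/zero = 0x00
[6] tail/zero = 0x00
[7] tail/zero = 0x00

vd[2] = 272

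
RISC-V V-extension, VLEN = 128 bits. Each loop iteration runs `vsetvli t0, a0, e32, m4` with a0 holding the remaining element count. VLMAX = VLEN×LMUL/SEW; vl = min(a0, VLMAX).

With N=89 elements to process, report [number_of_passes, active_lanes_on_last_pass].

[iterations, last_vl] = [6, 9]

lanes per group: 128·4/32 = 16
89 elements at 16/iter → 6 passes, remainder 9 on the last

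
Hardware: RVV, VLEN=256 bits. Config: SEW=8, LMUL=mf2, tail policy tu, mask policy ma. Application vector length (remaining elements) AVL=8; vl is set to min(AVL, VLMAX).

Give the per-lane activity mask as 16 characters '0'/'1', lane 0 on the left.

predicate = 1111111100000000

VLMAX = (256 × 1/2) / 8 = 16 lanes
vl = min(AVL, VLMAX) = min(8, 16) = 8
bits (lane 0 leftmost): 1111111100000000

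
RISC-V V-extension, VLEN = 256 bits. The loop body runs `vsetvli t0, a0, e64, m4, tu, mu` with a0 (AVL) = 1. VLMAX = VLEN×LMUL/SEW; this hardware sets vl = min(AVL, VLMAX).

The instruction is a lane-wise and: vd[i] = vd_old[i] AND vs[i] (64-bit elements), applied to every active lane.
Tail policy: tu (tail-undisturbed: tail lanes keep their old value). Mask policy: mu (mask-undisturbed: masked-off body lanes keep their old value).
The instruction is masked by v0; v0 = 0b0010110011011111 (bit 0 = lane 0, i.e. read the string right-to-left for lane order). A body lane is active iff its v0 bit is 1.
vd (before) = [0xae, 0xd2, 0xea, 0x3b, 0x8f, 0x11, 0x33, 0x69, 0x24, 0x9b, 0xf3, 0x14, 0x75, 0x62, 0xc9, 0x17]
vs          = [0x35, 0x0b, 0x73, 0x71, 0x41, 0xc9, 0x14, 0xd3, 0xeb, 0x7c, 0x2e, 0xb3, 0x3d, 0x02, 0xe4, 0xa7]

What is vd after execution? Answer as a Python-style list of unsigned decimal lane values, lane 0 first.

VLMAX = (256 × 4) / 64 = 16 lanes
vl ← min(1, 16) = 1
[0] and(0xae,0x35) = 0x24
[1] tail/keep = 0xd2
[2] tail/keep = 0xea
[3] tail/keep = 0x3b
[4] tail/keep = 0x8f
[5] tail/keep = 0x11
[6] tail/keep = 0x33
[7] tail/keep = 0x69
[8] tail/keep = 0x24
[9] tail/keep = 0x9b
[10] tail/keep = 0xf3
[11] tail/keep = 0x14
[12] tail/keep = 0x75
[13] tail/keep = 0x62
[14] tail/keep = 0xc9
[15] tail/keep = 0x17

vd = [36, 210, 234, 59, 143, 17, 51, 105, 36, 155, 243, 20, 117, 98, 201, 23]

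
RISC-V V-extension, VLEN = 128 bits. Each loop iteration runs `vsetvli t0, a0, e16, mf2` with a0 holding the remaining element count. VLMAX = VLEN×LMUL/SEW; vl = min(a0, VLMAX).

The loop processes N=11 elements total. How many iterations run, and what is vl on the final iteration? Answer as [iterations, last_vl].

VLMAX = VLEN×LMUL/SEW = 128×1/2/16 = 4
iterations = ceil(11/4) = 3; final-pass vl = 3

[iterations, last_vl] = [3, 3]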